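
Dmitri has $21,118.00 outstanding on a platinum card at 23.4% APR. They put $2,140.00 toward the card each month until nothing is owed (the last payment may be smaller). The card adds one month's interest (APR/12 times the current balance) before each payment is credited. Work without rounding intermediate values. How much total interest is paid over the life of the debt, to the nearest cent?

Monthly rate r = 23.4%/12 = 1.95% = 0.0195.
Payoff takes n = ⌈−ln(1 − rB₀/P)/ln(1+r)⌉ = ⌈11.067⌉ = 12 payments; the last is $144.30.
Total paid = 11·$2,140.00 + $144.30 = $23,684.30.
Total interest = total paid − principal = $23,684.30 − $21,118.00 = $2,566.30.

$2,566.30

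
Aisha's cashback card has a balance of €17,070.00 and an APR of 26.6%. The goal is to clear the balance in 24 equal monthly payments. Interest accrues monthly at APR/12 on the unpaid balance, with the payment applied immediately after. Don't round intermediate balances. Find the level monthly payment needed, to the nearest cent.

Monthly rate r = 26.6%/12 = 2.21667% = 0.0221667.
Level-payment amortization: P = B₀·r / (1 − (1+r)^(−n)) = 17070.00·0.0221667 / (1 − 1.02217^(−24)).
Denominator 1 − (1+r)^(−24) = 0.4091478.
P = 378.385 / 0.4091478 ≈ 924.81.

€924.81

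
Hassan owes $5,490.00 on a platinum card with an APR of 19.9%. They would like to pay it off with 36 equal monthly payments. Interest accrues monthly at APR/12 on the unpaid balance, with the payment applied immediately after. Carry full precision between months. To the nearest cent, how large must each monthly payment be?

Monthly rate r = 19.9%/12 = 1.65833% = 0.0165833.
Level-payment amortization: P = B₀·r / (1 − (1+r)^(−n)) = 5490.00·0.0165833 / (1 − 1.01658^(−36)).
Denominator 1 − (1+r)^(−36) = 0.446837755.
P = 91.0425 / 0.446837755 ≈ 203.75.

$203.75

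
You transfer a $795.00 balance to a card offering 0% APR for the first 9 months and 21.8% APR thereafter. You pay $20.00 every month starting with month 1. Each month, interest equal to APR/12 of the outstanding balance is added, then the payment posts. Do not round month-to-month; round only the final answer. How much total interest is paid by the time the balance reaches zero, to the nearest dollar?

Promo months 1–9 at r₀ = 0%/12 = 0; months 10+ at r₁ = 21.8%/12 = 0.0181667.
After month 9 (no interest yet): B = $795.00 − 9·$20.00 = $615.00.
Then at r₁ with $20.00/mo: n₂ = −ln(1 − r₁·B/P)/ln(1+r₁) ≈ 45.43 → 46 more payments.
Total paid = 54·$20.00 + $8.59 = $1,088.59; interest = $1,088.59 − $795.00 = $293.59.

$294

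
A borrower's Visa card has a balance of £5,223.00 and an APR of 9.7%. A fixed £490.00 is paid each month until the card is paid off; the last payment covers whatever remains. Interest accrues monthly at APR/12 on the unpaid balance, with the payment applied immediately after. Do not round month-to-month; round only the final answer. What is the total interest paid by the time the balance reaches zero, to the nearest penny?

Monthly rate r = 9.7%/12 = 0.808333% = 0.00808333.
Payoff takes n = ⌈−ln(1 − rB₀/P)/ln(1+r)⌉ = ⌈11.192⌉ = 12 payments; the last is £94.18.
Total paid = 11·£490.00 + £94.18 = £5,484.18.
Total interest = total paid − principal = £5,484.18 − £5,223.00 = £261.18.

£261.18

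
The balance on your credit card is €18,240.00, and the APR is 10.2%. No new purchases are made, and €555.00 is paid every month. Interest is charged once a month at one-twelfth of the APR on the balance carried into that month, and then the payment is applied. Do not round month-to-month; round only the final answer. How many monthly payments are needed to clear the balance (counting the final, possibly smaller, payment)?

Monthly rate r = 10.2%/12 = 0.85% = 0.0085.
Recurrence: B ← B·(1+r) − €555.00.
Month 1: interest €155.04; balance after payment €17,840.04.
Month 2: interest €151.64; balance after payment €17,436.68.
Closed form: n = −ln(1 − rB₀/P)/ln(1+r) = −ln(0.72065)/ln(1.0085) ≈ 38.705, so the balance reaches zero during payment 39.

39 payments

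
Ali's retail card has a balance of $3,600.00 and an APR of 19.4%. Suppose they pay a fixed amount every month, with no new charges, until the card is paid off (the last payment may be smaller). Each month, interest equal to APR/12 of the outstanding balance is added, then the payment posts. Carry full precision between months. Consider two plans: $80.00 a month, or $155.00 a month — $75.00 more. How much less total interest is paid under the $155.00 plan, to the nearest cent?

Monthly rate r = 19.4%/12 = 1.61667% = 0.0161667.
At $80.00/mo: n = ⌈−ln(1 − rB₀/P)/ln(1+r)⌉ = 82 payments (last $5.47); total interest = total paid − $3,600.00 = $2,885.47.
At $155.00/mo: 30 payments (last $55.32); total interest $950.32.
Interest saved = $2,885.47 − $950.32 = $1,935.15.

$1,935.15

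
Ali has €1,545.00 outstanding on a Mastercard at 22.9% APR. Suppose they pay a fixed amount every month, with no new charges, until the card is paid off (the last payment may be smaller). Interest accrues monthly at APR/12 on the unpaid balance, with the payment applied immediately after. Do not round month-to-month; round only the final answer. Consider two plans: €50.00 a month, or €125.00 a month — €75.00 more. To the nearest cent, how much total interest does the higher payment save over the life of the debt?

Monthly rate r = 22.9%/12 = 1.90833% = 0.0190833.
At €50.00/mo: n = ⌈−ln(1 − rB₀/P)/ln(1+r)⌉ = 48 payments (last €6.24); total interest = total paid − €1,545.00 = €811.24.
At €125.00/mo: 15 payments (last €29.09); total interest €234.09.
Interest saved = €811.24 − €234.09 = €577.15.

€577.15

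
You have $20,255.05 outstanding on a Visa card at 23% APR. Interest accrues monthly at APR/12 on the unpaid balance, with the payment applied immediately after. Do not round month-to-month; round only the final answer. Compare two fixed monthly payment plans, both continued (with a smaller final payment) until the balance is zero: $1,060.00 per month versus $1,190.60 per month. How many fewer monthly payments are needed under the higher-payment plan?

Monthly rate r = 23%/12 = 1.91667% = 0.0191667.
At $1,060.00/mo: n = ⌈−ln(1 − rB₀/P)/ln(1+r)⌉ = 25 payments (last $25.29); total interest = total paid − $20,255.05 = $5,210.24.
At $1,190.60/mo: 21 payments (last $937.97); total interest $4,494.92.
Payments saved = 25 − 21 = 4.

4 fewer payments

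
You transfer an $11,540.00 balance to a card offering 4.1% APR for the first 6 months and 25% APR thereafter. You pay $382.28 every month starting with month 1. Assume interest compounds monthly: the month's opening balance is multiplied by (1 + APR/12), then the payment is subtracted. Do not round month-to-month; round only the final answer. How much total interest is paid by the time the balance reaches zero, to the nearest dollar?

Promo months 1–6 at r₀ = 4.1%/12 = 0.00341667; months 7+ at r₁ = 25%/12 = 0.0208333.
After month 6: iterate B ← B·(1+r₀) − $382.28 for 6 months → $9,465.24.
Then at r₁ with $382.28/mo: n₂ = −ln(1 − r₁·B/P)/ln(1+r₁) ≈ 35.18 → 36 more payments.
Total paid = 41·$382.28 + $68.24 = $15,741.72; interest = $15,741.72 − $11,540.00 = $4,201.72.

$4,202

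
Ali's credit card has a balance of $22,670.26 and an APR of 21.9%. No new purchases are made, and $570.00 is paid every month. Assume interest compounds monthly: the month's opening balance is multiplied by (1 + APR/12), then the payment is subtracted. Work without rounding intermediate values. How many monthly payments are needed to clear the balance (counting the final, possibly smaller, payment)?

Monthly rate r = 21.9%/12 = 1.825% = 0.01825.
Recurrence: B ← B·(1+r) − $570.00.
Month 1: interest $413.73; balance after payment $22,513.99.
Month 2: interest $410.88; balance after payment $22,354.87.
Closed form: n = −ln(1 − rB₀/P)/ln(1+r) = −ln(0.27415)/ln(1.01825) ≈ 71.553, so the balance reaches zero during payment 72.

72 payments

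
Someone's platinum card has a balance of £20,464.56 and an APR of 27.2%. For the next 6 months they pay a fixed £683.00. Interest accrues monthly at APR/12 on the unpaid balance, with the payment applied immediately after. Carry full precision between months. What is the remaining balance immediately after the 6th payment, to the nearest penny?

£19,072.94

Monthly rate r = 27.2%/12 = 2.26667% = 0.0226667.
Each month: B ← B·(1+r) − £683.00.
Month 1: interest £463.86; balance after payment £20,245.42.
Month 2: interest £458.90; balance after payment £20,021.32.
Month 3: interest £453.82; balance after payment £19,792.14.
Month 4: interest £448.62; balance after payment £19,557.76.
Month 5: interest £443.31; balance after payment £19,318.07.
Month 6: interest £437.88; balance after payment £19,072.94.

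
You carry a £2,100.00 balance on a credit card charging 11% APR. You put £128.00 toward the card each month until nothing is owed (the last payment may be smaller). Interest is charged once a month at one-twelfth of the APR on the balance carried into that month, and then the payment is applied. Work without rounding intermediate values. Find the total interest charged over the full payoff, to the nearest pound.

£186

Monthly rate r = 11%/12 = 0.916667% = 0.00916667.
Payoff takes n = ⌈−ln(1 − rB₀/P)/ln(1+r)⌉ = ⌈17.861⌉ = 18 payments; the last is £110.26.
Total paid = 17·£128.00 + £110.26 = £2,286.26.
Total interest = total paid − principal = £2,286.26 − £2,100.00 = £186.26.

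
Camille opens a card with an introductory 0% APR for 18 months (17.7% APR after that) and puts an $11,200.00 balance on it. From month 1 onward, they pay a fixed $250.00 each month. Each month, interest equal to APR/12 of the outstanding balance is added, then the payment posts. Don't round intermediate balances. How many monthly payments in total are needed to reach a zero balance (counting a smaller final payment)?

53 months

Promo months 1–18 at r₀ = 0%/12 = 0; months 19+ at r₁ = 17.7%/12 = 0.01475.
After month 18 (no interest yet): B = $11,200.00 − 18·$250.00 = $6,700.00.
Then at r₁ with $250.00/mo: n₂ = −ln(1 − r₁·B/P)/ln(1+r₁) ≈ 34.35 → 35 more payments.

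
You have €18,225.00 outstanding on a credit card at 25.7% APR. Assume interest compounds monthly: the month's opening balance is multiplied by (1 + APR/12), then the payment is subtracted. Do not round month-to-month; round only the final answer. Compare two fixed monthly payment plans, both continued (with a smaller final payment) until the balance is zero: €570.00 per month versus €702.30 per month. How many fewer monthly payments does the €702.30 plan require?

16 fewer payments

Monthly rate r = 25.7%/12 = 2.14167% = 0.0214167.
At €570.00/mo: n = ⌈−ln(1 − rB₀/P)/ln(1+r)⌉ = 55 payments (last €274.85); total interest = total paid − €18,225.00 = €12,829.85.
At €702.30/mo: 39 payments (last €206.24); total interest €8,668.64.
Payments saved = 55 − 39 = 16.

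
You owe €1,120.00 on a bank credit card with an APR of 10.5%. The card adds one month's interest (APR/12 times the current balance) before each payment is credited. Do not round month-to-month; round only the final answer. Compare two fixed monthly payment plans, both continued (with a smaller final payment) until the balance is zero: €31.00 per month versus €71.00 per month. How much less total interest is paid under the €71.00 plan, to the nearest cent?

€141.63

Monthly rate r = 10.5%/12 = 0.875% = 0.00875.
At €31.00/mo: n = ⌈−ln(1 − rB₀/P)/ln(1+r)⌉ = 44 payments (last €19.15); total interest = total paid − €1,120.00 = €232.15.
At €71.00/mo: 18 payments (last €3.52); total interest €90.52.
Interest saved = €232.15 − €90.52 = €141.63.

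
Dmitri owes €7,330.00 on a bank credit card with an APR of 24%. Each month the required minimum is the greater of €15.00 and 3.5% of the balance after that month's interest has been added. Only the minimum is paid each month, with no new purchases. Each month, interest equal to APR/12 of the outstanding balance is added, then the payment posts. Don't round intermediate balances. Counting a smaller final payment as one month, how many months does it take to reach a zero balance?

223 months

Monthly rate r = 24%/12 = 2% = 0.02.
While 3.5% of the post-interest balance exceeds €15.00, each month B ← (B·(1+r))·(1 − 0.035), i.e. B shrinks by the factor (1+r)·0.965 = 0.9843.
This holds for months 1–181. Entering month 182 the balance is €418.00; 3.5% of the post-interest balance is now below €15.00, so the flat €15.00 minimum applies from here.
From month 182 a fixed €15.00 at rate r clears €418.00 in 42 more payments. Total: 181 + 42 = 223 months.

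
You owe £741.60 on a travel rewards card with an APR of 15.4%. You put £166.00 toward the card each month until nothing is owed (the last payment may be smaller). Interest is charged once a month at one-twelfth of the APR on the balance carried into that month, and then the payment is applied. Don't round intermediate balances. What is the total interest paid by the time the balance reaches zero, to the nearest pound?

Monthly rate r = 15.4%/12 = 1.28333% = 0.0128333.
Payoff takes n = ⌈−ln(1 − rB₀/P)/ln(1+r)⌉ = ⌈4.630⌉ = 5 payments; the last is £104.84.
Total paid = 4·£166.00 + £104.84 = £768.84.
Total interest = total paid − principal = £768.84 − £741.60 = £27.24.

£27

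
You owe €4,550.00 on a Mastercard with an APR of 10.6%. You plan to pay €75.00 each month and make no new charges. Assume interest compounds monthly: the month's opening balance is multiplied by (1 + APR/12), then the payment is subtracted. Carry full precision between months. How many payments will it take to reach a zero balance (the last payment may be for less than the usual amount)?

Monthly rate r = 10.6%/12 = 0.883333% = 0.00883333.
Recurrence: B ← B·(1+r) − €75.00.
Month 1: interest €40.19; balance after payment €4,515.19.
Month 2: interest €39.88; balance after payment €4,480.08.
Closed form: n = −ln(1 − rB₀/P)/ln(1+r) = −ln(0.46411)/ln(1.00883) ≈ 87.285, so the balance reaches zero during payment 88.

88 payments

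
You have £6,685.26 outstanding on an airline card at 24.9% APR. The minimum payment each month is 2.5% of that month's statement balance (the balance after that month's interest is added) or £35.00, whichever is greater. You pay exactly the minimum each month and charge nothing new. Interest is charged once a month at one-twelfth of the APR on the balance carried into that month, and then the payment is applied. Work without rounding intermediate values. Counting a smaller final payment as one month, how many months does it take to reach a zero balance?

414 months

Monthly rate r = 24.9%/12 = 2.075% = 0.02075.
While 2.5% of the post-interest balance exceeds £35.00, each month B ← (B·(1+r))·(1 − 0.025), i.e. B shrinks by the factor (1+r)·0.975 = 0.99523.
This holds for months 1–332. Entering month 333 the balance is £1,367.38; 2.5% of the post-interest balance is now below £35.00, so the flat £35.00 minimum applies from here.
From month 333 a fixed £35.00 at rate r clears £1,367.38 in 82 more payments. Total: 332 + 82 = 414 months.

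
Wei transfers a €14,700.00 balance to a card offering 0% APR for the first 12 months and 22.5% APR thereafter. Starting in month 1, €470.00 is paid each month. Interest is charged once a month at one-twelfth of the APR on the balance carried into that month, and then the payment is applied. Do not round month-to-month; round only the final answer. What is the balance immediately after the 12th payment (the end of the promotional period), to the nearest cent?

€9,060.00

Promo months 1–12 at r₀ = 0%/12 = 0; months 13+ at r₁ = 22.5%/12 = 0.01875.
After month 12 (no interest yet): B = €14,700.00 − 12·€470.00 = €9,060.00.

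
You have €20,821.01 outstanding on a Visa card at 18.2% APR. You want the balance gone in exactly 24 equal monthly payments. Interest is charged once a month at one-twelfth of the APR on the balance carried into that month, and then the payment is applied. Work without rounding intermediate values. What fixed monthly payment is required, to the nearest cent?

€1,041.48

Monthly rate r = 18.2%/12 = 1.51667% = 0.0151667.
Level-payment amortization: P = B₀·r / (1 − (1+r)^(−n)) = 20821.01·0.0151667 / (1 − 1.01517^(−24)).
Denominator 1 − (1+r)^(−24) = 0.303207253.
P = 315.785 / 0.303207253 ≈ 1041.48.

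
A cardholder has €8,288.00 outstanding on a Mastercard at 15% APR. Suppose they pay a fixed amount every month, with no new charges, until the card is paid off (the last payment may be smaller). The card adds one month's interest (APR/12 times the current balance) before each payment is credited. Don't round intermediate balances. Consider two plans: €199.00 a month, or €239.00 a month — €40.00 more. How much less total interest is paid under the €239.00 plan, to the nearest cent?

Monthly rate r = 15%/12 = 1.25% = 0.0125.
At €199.00/mo: n = ⌈−ln(1 − rB₀/P)/ln(1+r)⌉ = 60 payments (last €36.99); total interest = total paid − €8,288.00 = €3,489.99.
At €239.00/mo: 46 payments (last €177.61); total interest €2,644.61.
Interest saved = €3,489.99 − €2,644.61 = €845.38.

€845.38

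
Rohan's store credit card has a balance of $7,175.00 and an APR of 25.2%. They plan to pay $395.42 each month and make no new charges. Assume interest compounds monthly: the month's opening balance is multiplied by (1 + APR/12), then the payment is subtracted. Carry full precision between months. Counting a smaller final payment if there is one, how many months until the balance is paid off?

24 months

Monthly rate r = 25.2%/12 = 2.1% = 0.021.
Recurrence: B ← B·(1+r) − $395.42.
Month 1: interest $150.67; balance after payment $6,930.26.
Month 2: interest $145.54; balance after payment $6,680.37.
Closed form: n = −ln(1 − rB₀/P)/ln(1+r) = −ln(0.61895)/ln(1.021) ≈ 23.083, so the balance reaches zero during payment 24.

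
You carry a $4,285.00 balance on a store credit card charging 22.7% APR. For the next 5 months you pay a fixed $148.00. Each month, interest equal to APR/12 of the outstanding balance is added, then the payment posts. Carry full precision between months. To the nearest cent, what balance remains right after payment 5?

Monthly rate r = 22.7%/12 = 1.89167% = 0.0189167.
Each month: B ← B·(1+r) − $148.00.
Month 1: interest $81.06; balance after payment $4,218.06.
Month 2: interest $79.79; balance after payment $4,149.85.
Month 3: interest $78.50; balance after payment $4,080.35.
Month 4: interest $77.19; balance after payment $4,009.54.
Month 5: interest $75.85; balance after payment $3,937.38.

$3,937.38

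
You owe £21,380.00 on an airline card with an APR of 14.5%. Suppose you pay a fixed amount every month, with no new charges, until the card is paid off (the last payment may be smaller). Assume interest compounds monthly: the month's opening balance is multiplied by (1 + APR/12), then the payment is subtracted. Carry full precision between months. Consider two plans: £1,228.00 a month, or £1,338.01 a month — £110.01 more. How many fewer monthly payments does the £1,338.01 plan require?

2 fewer payments

Monthly rate r = 14.5%/12 = 1.20833% = 0.0120833.
At £1,228.00/mo: n = ⌈−ln(1 − rB₀/P)/ln(1+r)⌉ = 20 payments (last £818.64); total interest = total paid − £21,380.00 = £2,770.64.
At £1,338.01/mo: 18 payments (last £1,153.28); total interest £2,519.45.
Payments saved = 20 − 18 = 2.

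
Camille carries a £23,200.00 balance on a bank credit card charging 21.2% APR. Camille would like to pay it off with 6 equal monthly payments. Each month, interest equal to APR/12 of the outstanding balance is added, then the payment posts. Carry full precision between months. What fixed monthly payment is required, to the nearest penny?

£4,109.24

Monthly rate r = 21.2%/12 = 1.76667% = 0.0176667.
Level-payment amortization: P = B₀·r / (1 − (1+r)^(−n)) = 23200.00·0.0176667 / (1 − 1.01767^(−6)).
Denominator 1 − (1+r)^(−6) = 0.0997425946.
P = 409.867 / 0.0997425946 ≈ 4109.24.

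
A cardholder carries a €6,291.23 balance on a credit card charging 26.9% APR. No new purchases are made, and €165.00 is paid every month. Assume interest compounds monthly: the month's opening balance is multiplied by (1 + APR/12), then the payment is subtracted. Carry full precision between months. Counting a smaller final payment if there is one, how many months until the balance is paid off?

Monthly rate r = 26.9%/12 = 2.24167% = 0.0224167.
Recurrence: B ← B·(1+r) − €165.00.
Month 1: interest €141.03; balance after payment €6,267.26.
Month 2: interest €140.49; balance after payment €6,242.75.
Closed form: n = −ln(1 − rB₀/P)/ln(1+r) = −ln(0.14528)/ln(1.02242) ≈ 87.016, so the balance reaches zero during payment 88.

88 months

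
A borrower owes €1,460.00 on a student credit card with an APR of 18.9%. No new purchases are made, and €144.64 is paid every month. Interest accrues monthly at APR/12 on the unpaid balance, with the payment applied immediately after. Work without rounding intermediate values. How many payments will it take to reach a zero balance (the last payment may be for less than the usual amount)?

Monthly rate r = 18.9%/12 = 1.575% = 0.01575.
Recurrence: B ← B·(1+r) − €144.64.
Month 1: interest €23.00; balance after payment €1,338.36.
Month 2: interest €21.08; balance after payment €1,214.79.
Closed form: n = −ln(1 − rB₀/P)/ln(1+r) = −ln(0.84102)/ln(1.01575) ≈ 11.079, so the balance reaches zero during payment 12.

12 months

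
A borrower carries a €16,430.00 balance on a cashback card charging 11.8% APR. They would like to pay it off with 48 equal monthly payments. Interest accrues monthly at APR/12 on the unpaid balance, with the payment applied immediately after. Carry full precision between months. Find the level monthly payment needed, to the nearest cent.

Monthly rate r = 11.8%/12 = 0.983333% = 0.00983333.
Level-payment amortization: P = B₀·r / (1 − (1+r)^(−n)) = 16430.00·0.00983333 / (1 − 1.00983^(−48)).
Denominator 1 − (1+r)^(−48) = 0.374806724.
P = 161.562 / 0.374806724 ≈ 431.05.

€431.05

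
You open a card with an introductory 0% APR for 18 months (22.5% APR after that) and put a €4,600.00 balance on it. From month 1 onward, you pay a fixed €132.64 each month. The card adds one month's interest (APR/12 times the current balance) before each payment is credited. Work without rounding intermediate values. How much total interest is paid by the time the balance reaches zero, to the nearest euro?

€466

Promo months 1–18 at r₀ = 0%/12 = 0; months 19+ at r₁ = 22.5%/12 = 0.01875.
After month 18 (no interest yet): B = €4,600.00 − 18·€132.64 = €2,212.48.
Then at r₁ with €132.64/mo: n₂ = −ln(1 − r₁·B/P)/ln(1+r₁) ≈ 20.19 → 21 more payments.
Total paid = 38·€132.64 + €25.46 = €5,065.78; interest = €5,065.78 − €4,600.00 = €465.78.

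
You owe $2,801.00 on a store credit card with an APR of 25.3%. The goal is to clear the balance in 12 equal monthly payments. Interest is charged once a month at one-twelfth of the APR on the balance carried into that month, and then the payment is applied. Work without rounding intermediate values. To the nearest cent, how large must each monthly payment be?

Monthly rate r = 25.3%/12 = 2.10833% = 0.0210833.
Level-payment amortization: P = B₀·r / (1 − (1+r)^(−n)) = 2801.00·0.0210833 / (1 − 1.02108^(−12)).
Denominator 1 − (1+r)^(−12) = 0.221487213.
P = 59.0544 / 0.221487213 ≈ 266.63.

$266.63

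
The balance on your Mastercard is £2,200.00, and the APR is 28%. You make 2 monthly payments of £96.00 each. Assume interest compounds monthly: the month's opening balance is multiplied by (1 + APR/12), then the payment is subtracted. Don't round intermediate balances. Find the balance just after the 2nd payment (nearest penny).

Monthly rate r = 28%/12 = 2.33333% = 0.0233333.
Each month: B ← B·(1+r) − £96.00.
Month 1: interest £51.33; balance after payment £2,155.33.
Month 2: interest £50.29; balance after payment £2,109.62.

£2,109.62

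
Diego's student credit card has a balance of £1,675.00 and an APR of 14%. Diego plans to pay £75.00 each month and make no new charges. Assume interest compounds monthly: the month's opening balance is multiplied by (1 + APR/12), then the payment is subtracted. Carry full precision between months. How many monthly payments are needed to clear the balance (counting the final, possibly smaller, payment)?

Monthly rate r = 14%/12 = 1.16667% = 0.0116667.
Recurrence: B ← B·(1+r) − £75.00.
Month 1: interest £19.54; balance after payment £1,619.54.
Month 2: interest £18.89; balance after payment £1,563.44.
Closed form: n = −ln(1 − rB₀/P)/ln(1+r) = −ln(0.73944)/ln(1.01167) ≈ 26.024, so the balance reaches zero during payment 27.

27 payments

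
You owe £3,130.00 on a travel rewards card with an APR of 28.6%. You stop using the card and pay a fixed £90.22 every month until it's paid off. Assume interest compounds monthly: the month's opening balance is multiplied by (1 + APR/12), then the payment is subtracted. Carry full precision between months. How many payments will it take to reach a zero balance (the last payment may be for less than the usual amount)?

Monthly rate r = 28.6%/12 = 2.38333% = 0.0238333.
Recurrence: B ← B·(1+r) − £90.22.
Month 1: interest £74.60; balance after payment £3,114.38.
Month 2: interest £74.23; balance after payment £3,098.38.
Closed form: n = −ln(1 − rB₀/P)/ln(1+r) = −ln(0.17315)/ln(1.02383) ≈ 74.451, so the balance reaches zero during payment 75.

75 months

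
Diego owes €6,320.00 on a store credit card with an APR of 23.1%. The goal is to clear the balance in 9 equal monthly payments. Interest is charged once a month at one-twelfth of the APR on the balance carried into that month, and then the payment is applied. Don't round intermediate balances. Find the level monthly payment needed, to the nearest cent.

Monthly rate r = 23.1%/12 = 1.925% = 0.01925.
Level-payment amortization: P = B₀·r / (1 − (1+r)^(−n)) = 6320.00·0.01925 / (1 − 1.01925^(−9)).
Denominator 1 − (1+r)^(−9) = 0.15768697.
P = 121.66 / 0.15768697 ≈ 771.53.

€771.53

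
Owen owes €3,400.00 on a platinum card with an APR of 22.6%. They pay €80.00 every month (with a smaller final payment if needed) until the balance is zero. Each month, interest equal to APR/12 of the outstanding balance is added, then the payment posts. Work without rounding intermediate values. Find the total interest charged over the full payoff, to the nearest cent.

€3,509.84

Monthly rate r = 22.6%/12 = 1.88333% = 0.0188333.
Payoff takes n = ⌈−ln(1 − rB₀/P)/ln(1+r)⌉ = ⌈86.371⌉ = 87 payments; the last is €29.84.
Total paid = 86·€80.00 + €29.84 = €6,909.84.
Total interest = total paid − principal = €6,909.84 − €3,400.00 = €3,509.84.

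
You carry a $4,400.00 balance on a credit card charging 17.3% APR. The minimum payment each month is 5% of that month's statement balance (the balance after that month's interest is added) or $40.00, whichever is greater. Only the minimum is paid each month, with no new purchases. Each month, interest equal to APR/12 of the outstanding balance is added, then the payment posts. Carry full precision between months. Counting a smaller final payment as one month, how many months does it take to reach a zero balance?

Monthly rate r = 17.3%/12 = 1.44167% = 0.0144167.
While 5% of the post-interest balance exceeds $40.00, each month B ← (B·(1+r))·(1 − 0.05), i.e. B shrinks by the factor (1+r)·0.95 = 0.9637.
This holds for months 1–47. Entering month 48 the balance is $773.81; 5% of the post-interest balance is now below $40.00, so the flat $40.00 minimum applies from here.
From month 48 a fixed $40.00 at rate r clears $773.81 in 23 more payments. Total: 47 + 23 = 70 months.

70 months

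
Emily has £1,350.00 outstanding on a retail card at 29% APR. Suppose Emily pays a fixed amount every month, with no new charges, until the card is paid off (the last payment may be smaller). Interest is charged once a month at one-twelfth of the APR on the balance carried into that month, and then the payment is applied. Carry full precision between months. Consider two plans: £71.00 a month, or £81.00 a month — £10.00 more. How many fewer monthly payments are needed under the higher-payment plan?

Monthly rate r = 29%/12 = 2.41667% = 0.0241667.
At £71.00/mo: n = ⌈−ln(1 − rB₀/P)/ln(1+r)⌉ = 26 payments (last £54.54); total interest = total paid − £1,350.00 = £479.54.
At £81.00/mo: 22 payments (last £47.73); total interest £398.73.
Payments saved = 26 − 22 = 4.

4 fewer payments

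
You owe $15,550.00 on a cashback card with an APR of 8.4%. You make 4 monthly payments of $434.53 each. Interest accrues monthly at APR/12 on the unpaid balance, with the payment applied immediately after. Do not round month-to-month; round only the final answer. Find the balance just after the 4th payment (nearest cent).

Monthly rate r = 8.4%/12 = 0.7% = 0.007.
Each month: B ← B·(1+r) − $434.53.
Month 1: interest $108.85; balance after payment $15,224.32.
Month 2: interest $106.57; balance after payment $14,896.36.
Month 3: interest $104.27; balance after payment $14,566.10.
Month 4: interest $101.96; balance after payment $14,233.54.

$14,233.54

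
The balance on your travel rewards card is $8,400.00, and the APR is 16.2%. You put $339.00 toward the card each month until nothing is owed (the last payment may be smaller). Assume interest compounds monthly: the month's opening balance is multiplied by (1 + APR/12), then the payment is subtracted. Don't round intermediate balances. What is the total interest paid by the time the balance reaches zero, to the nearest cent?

Monthly rate r = 16.2%/12 = 1.35% = 0.0135.
Payoff takes n = ⌈−ln(1 − rB₀/P)/ln(1+r)⌉ = ⌈30.369⌉ = 31 payments; the last is $125.56.
Total paid = 30·$339.00 + $125.56 = $10,295.56.
Total interest = total paid − principal = $10,295.56 − $8,400.00 = $1,895.56.

$1,895.56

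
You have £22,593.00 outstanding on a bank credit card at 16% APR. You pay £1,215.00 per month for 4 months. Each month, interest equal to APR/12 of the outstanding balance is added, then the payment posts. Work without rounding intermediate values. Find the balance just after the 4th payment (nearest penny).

£18,864.21

Monthly rate r = 16%/12 = 1.33333% = 0.0133333.
Each month: B ← B·(1+r) − £1,215.00.
Month 1: interest £301.24; balance after payment £21,679.24.
Month 2: interest £289.06; balance after payment £20,753.30.
Month 3: interest £276.71; balance after payment £19,815.01.
Month 4: interest £264.20; balance after payment £18,864.21.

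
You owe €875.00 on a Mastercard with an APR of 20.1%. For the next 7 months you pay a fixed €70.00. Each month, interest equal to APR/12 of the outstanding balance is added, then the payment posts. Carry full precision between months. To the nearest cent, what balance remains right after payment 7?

Monthly rate r = 20.1%/12 = 1.675% = 0.01675.
Each month: B ← B·(1+r) − €70.00.
Month 1: interest €14.66; balance after payment €819.66.
Month 2: interest €13.73; balance after payment €763.39.
Month 3: interest €12.79; balance after payment €706.17.
Month 4: interest €11.83; balance after payment €648.00.
Month 5: interest €10.85; balance after payment €588.85.
Month 6: interest €9.86; balance after payment €528.72.
Month 7: interest €8.86; balance after payment €467.57.

€467.57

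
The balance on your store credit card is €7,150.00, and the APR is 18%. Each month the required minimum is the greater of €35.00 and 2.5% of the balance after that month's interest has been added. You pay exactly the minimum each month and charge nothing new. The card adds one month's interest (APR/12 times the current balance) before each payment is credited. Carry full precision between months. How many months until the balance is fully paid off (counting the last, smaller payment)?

Monthly rate r = 18%/12 = 1.5% = 0.015.
While 2.5% of the post-interest balance exceeds €35.00, each month B ← (B·(1+r))·(1 − 0.025), i.e. B shrinks by the factor (1+r)·0.975 = 0.98962.
This holds for months 1–158. Entering month 159 the balance is €1,376.16; 2.5% of the post-interest balance is now below €35.00, so the flat €35.00 minimum applies from here.
From month 159 a fixed €35.00 at rate r clears €1,376.16 in 60 more payments. Total: 158 + 60 = 218 months.

218 months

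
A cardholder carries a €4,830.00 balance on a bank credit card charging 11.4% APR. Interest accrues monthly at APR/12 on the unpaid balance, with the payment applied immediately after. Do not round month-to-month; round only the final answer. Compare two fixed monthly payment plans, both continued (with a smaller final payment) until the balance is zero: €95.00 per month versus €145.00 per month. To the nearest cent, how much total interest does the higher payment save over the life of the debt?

Monthly rate r = 11.4%/12 = 0.95% = 0.0095.
At €95.00/mo: n = ⌈−ln(1 − rB₀/P)/ln(1+r)⌉ = 70 payments (last €73.49); total interest = total paid − €4,830.00 = €1,798.49.
At €145.00/mo: 41 payments (last €34.58); total interest €1,004.58.
Interest saved = €1,798.49 − €1,004.58 = €793.91.

€793.91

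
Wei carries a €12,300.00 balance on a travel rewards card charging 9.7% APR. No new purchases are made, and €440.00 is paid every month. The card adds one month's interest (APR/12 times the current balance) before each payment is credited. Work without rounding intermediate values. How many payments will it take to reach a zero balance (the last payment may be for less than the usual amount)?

Monthly rate r = 9.7%/12 = 0.808333% = 0.00808333.
Recurrence: B ← B·(1+r) − €440.00.
Month 1: interest €99.42; balance after payment €11,959.42.
Month 2: interest €96.67; balance after payment €11,616.10.
Closed form: n = −ln(1 − rB₀/P)/ln(1+r) = −ln(0.77403)/ln(1.00808) ≈ 31.815, so the balance reaches zero during payment 32.

32 months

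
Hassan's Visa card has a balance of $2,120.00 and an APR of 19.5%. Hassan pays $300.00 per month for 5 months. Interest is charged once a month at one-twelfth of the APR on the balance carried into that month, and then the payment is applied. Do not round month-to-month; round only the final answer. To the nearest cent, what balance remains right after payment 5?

$748.39

Monthly rate r = 19.5%/12 = 1.625% = 0.01625.
Each month: B ← B·(1+r) − $300.00.
Month 1: interest $34.45; balance after payment $1,854.45.
Month 2: interest $30.13; balance after payment $1,584.58.
Month 3: interest $25.75; balance after payment $1,310.33.
Month 4: interest $21.29; balance after payment $1,031.63.
Month 5: interest $16.76; balance after payment $748.39.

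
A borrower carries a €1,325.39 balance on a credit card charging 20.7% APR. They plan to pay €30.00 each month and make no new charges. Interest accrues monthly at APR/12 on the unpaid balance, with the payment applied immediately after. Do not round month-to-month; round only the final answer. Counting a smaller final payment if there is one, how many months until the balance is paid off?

Monthly rate r = 20.7%/12 = 1.725% = 0.01725.
Recurrence: B ← B·(1+r) − €30.00.
Month 1: interest €22.86; balance after payment €1,318.25.
Month 2: interest €22.74; balance after payment €1,310.99.
Closed form: n = −ln(1 − rB₀/P)/ln(1+r) = −ln(0.2379)/ln(1.01725) ≈ 83.957, so the balance reaches zero during payment 84.

84 months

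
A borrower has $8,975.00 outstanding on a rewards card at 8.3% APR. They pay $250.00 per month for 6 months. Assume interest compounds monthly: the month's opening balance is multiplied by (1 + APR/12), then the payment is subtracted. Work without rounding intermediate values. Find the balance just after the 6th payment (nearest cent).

Monthly rate r = 8.3%/12 = 0.691667% = 0.00691667.
Each month: B ← B·(1+r) − $250.00.
Month 1: interest $62.08; balance after payment $8,787.08.
Month 2: interest $60.78; balance after payment $8,597.85.
Month 3: interest $59.47; balance after payment $8,407.32.
Month 4: interest $58.15; balance after payment $8,215.47.
Month 5: interest $56.82; balance after payment $8,022.30.
Month 6: interest $55.49; balance after payment $7,827.78.

$7,827.78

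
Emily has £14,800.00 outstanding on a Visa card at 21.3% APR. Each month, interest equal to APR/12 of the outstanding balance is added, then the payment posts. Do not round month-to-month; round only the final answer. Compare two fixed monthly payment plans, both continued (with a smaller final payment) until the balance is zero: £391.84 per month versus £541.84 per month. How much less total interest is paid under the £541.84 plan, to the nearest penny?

Monthly rate r = 21.3%/12 = 1.775% = 0.01775.
At £391.84/mo: n = ⌈−ln(1 − rB₀/P)/ln(1+r)⌉ = 64 payments (last £34.01); total interest = total paid − £14,800.00 = £9,919.93.
At £541.84/mo: 38 payments (last £378.81); total interest £5,626.89.
Interest saved = £9,919.93 − £5,626.89 = £4,293.04.

£4,293.04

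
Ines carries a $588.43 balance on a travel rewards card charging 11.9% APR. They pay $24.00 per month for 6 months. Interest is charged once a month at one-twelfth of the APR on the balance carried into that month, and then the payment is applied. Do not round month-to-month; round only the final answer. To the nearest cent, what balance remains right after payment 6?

Monthly rate r = 11.9%/12 = 0.991667% = 0.00991667.
Each month: B ← B·(1+r) − $24.00.
Month 1: interest $5.84; balance after payment $570.27.
Month 2: interest $5.66; balance after payment $551.92.
Month 3: interest $5.47; balance after payment $533.39.
Month 4: interest $5.29; balance after payment $514.68.
Month 5: interest $5.10; balance after payment $495.79.
Month 6: interest $4.92; balance after payment $476.70.

$476.70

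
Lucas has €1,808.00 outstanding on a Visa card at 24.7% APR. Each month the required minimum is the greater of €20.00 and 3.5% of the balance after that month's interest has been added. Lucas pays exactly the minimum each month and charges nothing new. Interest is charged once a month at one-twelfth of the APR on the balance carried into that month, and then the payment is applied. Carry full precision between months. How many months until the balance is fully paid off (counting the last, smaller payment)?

Monthly rate r = 24.7%/12 = 2.05833% = 0.0205833.
While 3.5% of the post-interest balance exceeds €20.00, each month B ← (B·(1+r))·(1 − 0.035), i.e. B shrinks by the factor (1+r)·0.965 = 0.98486.
This holds for months 1–77. Entering month 78 the balance is €558.64; 3.5% of the post-interest balance is now below €20.00, so the flat €20.00 minimum applies from here.
From month 78 a fixed €20.00 at rate r clears €558.64 in 42 more payments. Total: 77 + 42 = 119 months.

119 months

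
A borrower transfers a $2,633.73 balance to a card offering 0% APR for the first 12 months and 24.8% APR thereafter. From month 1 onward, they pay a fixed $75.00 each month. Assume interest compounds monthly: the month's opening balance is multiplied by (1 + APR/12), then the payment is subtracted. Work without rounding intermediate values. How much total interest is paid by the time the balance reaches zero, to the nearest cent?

$648.06

Promo months 1–12 at r₀ = 0%/12 = 0; months 13+ at r₁ = 24.8%/12 = 0.0206667.
After month 12 (no interest yet): B = $2,633.73 − 12·$75.00 = $1,733.73.
Then at r₁ with $75.00/mo: n₂ = −ln(1 − r₁·B/P)/ln(1+r₁) ≈ 31.76 → 32 more payments.
Total paid = 43·$75.00 + $56.79 = $3,281.79; interest = $3,281.79 − $2,633.73 = $648.06.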